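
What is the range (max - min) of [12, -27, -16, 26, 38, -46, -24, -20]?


Maximum value: 38
Minimum value: -46
Range = 38 - (-46) = 84
Final answer: 84


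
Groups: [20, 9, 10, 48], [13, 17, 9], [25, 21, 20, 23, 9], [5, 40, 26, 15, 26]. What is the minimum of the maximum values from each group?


Find max of each group:
  Group 1: [20, 9, 10, 48] -> max = 48
  Group 2: [13, 17, 9] -> max = 17
  Group 3: [25, 21, 20, 23, 9] -> max = 25
  Group 4: [5, 40, 26, 15, 26] -> max = 40
Maxes: [48, 17, 25, 40]
Minimum of maxes = 17
Final answer: 17


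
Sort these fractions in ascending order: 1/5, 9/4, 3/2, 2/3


Convert to decimal for comparison:
  1/5 = 0.2
  9/4 = 2.25
  3/2 = 1.5
  2/3 = 0.6667
Decimals in increasing order: 0.2 < 0.6667 < 1.5 < 2.25
Writing each back as its fraction gives the sorted order.
Final answer: 1/5, 2/3, 3/2, 9/4


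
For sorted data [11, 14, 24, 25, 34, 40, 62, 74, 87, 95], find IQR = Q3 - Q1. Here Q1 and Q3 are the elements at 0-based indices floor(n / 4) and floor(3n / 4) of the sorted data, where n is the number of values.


The data has n = 10 elements.
Q1 index = floor(10 / 4) = floor(2.5) = 2; Q3 index = floor(3 * 10 / 4) = floor(7.5) = 7
Q1 = element at index 2 = 24
Q3 = element at index 7 = 74
IQR = 74 - 24 = 50
Final answer: 50


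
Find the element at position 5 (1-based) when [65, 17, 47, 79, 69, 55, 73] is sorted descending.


Sort descending: [79, 73, 69, 65, 55, 47, 17]
The 5th element (1-indexed) is at index 4.
Value = 55
Final answer: 55


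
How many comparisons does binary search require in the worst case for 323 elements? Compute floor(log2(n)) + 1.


Binary search halves the search space each step.
Maximum comparisons = floor(log2(323)) + 1
log2(323) = 8.3354
floor(log2(323)) = 8, so 8 + 1 = 9
Final answer: 9


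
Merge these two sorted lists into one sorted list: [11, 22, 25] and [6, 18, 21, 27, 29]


List A: [11, 22, 25]
List B: [6, 18, 21, 27, 29]
Repeatedly compare the front elements and take the smaller:
  11 vs 6 -> take 6
  11 vs 18 -> take 11
  22 vs 18 -> take 18
  22 vs 21 -> take 21
  22 vs 27 -> take 22
  25 vs 27 -> take 25
  A is exhausted; append the rest of B: [27, 29]
Final answer: [6, 11, 18, 21, 22, 25, 27, 29]


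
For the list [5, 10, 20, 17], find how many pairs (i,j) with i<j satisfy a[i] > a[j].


For each element, count the later elements that are smaller than it:
  5 (index 0): smaller elements after it = [] -> 0
  10 (index 1): smaller elements after it = [] -> 0
  20 (index 2): smaller elements after it = [17] -> 1
Total inversions = 0 + 0 + 1 = 1
Final answer: 1


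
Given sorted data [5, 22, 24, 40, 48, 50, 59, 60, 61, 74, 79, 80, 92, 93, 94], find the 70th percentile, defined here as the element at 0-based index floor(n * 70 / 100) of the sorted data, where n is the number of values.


The dataset has n = 15 elements.
Index = floor(15 * 70 / 100) = floor(1050 / 100) = floor(10.5) = 10
Counting from index 0 in the sorted data, the element at index 10 is 79.
Final answer: 79


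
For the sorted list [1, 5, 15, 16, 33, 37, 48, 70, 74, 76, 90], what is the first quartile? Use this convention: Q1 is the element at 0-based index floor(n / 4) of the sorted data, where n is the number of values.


The list has n = 11 elements.
Q1 index = floor(11 / 4) = floor(2.75) = 2
Counting from index 0 in the sorted data, the element at index 2 is 15.
Final answer: 15


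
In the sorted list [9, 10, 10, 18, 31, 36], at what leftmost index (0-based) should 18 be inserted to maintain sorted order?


List is sorted: [9, 10, 10, 18, 31, 36]
We need the leftmost position where 18 can be inserted, i.e. the first index whose element is >= 18 (or the end of the list if none is).
Binary search with low=0, high=6 (0-based indices):
  low=0, high=6, mid=3: a[3]=18 >= 18, so high = 3
  low=0, high=3, mid=1: a[1]=10 < 18, so low = 2
  low=2, high=3, mid=2: a[2]=10 < 18, so low = 3
Now low = high = 3, so the insertion index is 3.
Final answer: 3


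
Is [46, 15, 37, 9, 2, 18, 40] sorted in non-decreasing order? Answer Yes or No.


Check consecutive pairs:
  46 <= 15? False
  15 <= 37? True
  37 <= 9? False
  9 <= 2? False
  2 <= 18? True
  18 <= 40? True
3 consecutive pair(s) are out of order, so the list is not sorted.
Final answer: No


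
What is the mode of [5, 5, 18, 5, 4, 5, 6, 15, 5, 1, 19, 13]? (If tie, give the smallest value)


Count the frequency of each value:
  1 appears 1 time(s)
  4 appears 1 time(s)
  5 appears 5 time(s)
  6 appears 1 time(s)
  13 appears 1 time(s)
  15 appears 1 time(s)
  18 appears 1 time(s)
  19 appears 1 time(s)
Maximum frequency is 5.
Only 5 reaches that frequency, so it is the mode.
Final answer: 5


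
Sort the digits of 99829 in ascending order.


The number 99829 has digits: 9, 9, 8, 2, 9
Sorted: 2, 8, 9, 9, 9
Joining the sorted digits gives the result.
Final answer: 28999


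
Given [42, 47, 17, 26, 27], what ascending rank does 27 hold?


Sort ascending: [17, 26, 27, 42, 47]
Find 27 in the sorted list.
27 is at position 3 (1-indexed).
Final answer: 3


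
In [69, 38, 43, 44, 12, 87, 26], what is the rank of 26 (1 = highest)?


Sort descending: [87, 69, 44, 43, 38, 26, 12]
Find 26 in the sorted list.
26 is at position 6.
Final answer: 6


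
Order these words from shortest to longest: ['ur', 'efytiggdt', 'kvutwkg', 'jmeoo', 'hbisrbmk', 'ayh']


Compute lengths:
  'ur' has length 2
  'efytiggdt' has length 9
  'kvutwkg' has length 7
  'jmeoo' has length 5
  'hbisrbmk' has length 8
  'ayh' has length 3
Lengths in increasing order: 2 < 3 < 5 < 7 < 8 < 9
Listing the words in that order gives the answer.
Final answer: ['ur', 'ayh', 'jmeoo', 'kvutwkg', 'hbisrbmk', 'efytiggdt']


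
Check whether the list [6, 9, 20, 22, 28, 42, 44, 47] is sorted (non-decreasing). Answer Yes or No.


Check consecutive pairs:
  6 <= 9? True
  9 <= 20? True
  20 <= 22? True
  22 <= 28? True
  28 <= 42? True
  42 <= 44? True
  44 <= 47? True
Every consecutive pair is in order, so the list is non-decreasing.
Final answer: Yes


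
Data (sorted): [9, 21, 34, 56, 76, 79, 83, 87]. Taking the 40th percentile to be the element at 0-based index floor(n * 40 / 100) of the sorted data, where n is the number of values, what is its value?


The dataset has n = 8 elements.
Index = floor(8 * 40 / 100) = floor(320 / 100) = floor(3.2) = 3
Counting from index 0 in the sorted data, the element at index 3 is 56.
Final answer: 56


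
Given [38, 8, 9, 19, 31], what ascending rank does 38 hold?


Sort ascending: [8, 9, 19, 31, 38]
Find 38 in the sorted list.
38 is at position 5 (1-indexed).
Final answer: 5


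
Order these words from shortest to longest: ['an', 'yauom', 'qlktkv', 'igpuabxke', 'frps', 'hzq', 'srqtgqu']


Compute lengths:
  'an' has length 2
  'yauom' has length 5
  'qlktkv' has length 6
  'igpuabxke' has length 9
  'frps' has length 4
  'hzq' has length 3
  'srqtgqu' has length 7
Lengths in increasing order: 2 < 3 < 4 < 5 < 6 < 7 < 9
Listing the words in that order gives the answer.
Final answer: ['an', 'hzq', 'frps', 'yauom', 'qlktkv', 'srqtgqu', 'igpuabxke']


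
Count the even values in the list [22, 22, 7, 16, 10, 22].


Check each element:
  22 is even
  22 is even
  7 is odd
  16 is even
  10 is even
  22 is even
Evens: [22, 22, 16, 10, 22]
Count of evens = 5
Final answer: 5


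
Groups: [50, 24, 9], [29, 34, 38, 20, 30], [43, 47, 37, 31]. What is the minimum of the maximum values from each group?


Find max of each group:
  Group 1: [50, 24, 9] -> max = 50
  Group 2: [29, 34, 38, 20, 30] -> max = 38
  Group 3: [43, 47, 37, 31] -> max = 47
Maxes: [50, 38, 47]
Minimum of maxes = 38
Final answer: 38


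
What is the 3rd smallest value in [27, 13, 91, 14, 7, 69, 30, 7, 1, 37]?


Sort ascending: [1, 7, 7, 13, 14, 27, 30, 37, 69, 91]
The 3rd element (1-indexed) is at index 2.
Value = 7
Final answer: 7


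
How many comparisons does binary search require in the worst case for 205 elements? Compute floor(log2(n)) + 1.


Binary search halves the search space each step.
Maximum comparisons = floor(log2(205)) + 1
log2(205) = 7.6795
floor(log2(205)) = 7, so 7 + 1 = 8
Final answer: 8


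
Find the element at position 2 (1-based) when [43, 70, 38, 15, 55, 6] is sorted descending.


Sort descending: [70, 55, 43, 38, 15, 6]
The 2nd element (1-indexed) is at index 1.
Value = 55
Final answer: 55


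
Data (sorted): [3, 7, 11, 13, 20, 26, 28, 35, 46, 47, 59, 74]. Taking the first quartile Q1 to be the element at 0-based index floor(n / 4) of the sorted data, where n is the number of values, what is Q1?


The list has n = 12 elements.
Q1 index = floor(12 / 4) = floor(3) = 3
Counting from index 0 in the sorted data, the element at index 3 is 13.
Final answer: 13


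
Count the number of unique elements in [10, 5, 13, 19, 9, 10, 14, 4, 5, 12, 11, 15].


List all unique values:
Distinct values: [4, 5, 9, 10, 11, 12, 13, 14, 15, 19]
Count = 10
Final answer: 10


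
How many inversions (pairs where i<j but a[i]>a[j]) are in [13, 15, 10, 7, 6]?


For each element, count the later elements that are smaller than it:
  13 (index 0): smaller elements after it = [10, 7, 6] -> 3
  15 (index 1): smaller elements after it = [10, 7, 6] -> 3
  10 (index 2): smaller elements after it = [7, 6] -> 2
  7 (index 3): smaller elements after it = [6] -> 1
Total inversions = 3 + 3 + 2 + 1 = 9
Final answer: 9


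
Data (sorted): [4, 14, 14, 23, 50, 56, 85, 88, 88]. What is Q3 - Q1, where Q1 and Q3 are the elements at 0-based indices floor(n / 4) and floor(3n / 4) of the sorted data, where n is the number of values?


The data has n = 9 elements.
Q1 index = floor(9 / 4) = floor(2.25) = 2; Q3 index = floor(3 * 9 / 4) = floor(6.75) = 6
Q1 = element at index 2 = 14
Q3 = element at index 6 = 85
IQR = 85 - 14 = 71
Final answer: 71


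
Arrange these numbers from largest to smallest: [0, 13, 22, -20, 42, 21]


Original list: [0, 13, 22, -20, 42, 21]
Repeatedly take the largest remaining element:
  Remaining [0, 13, 22, -20, 42, 21] -> largest is 42
  Remaining [0, 13, 22, -20, 21] -> largest is 22
  Remaining [0, 13, -20, 21] -> largest is 21
  Remaining [0, 13, -20] -> largest is 13
  Remaining [0, -20] -> largest is 0
  Remaining [-20] -> largest is -20
Collecting the picks in order gives the descending list.
Final answer: [42, 22, 21, 13, 0, -20]


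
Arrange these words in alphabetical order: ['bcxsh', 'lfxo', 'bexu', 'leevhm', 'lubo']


Compare strings character by character (the first differing letter decides):
  'bcxsh' < 'bexu' since 'c' < 'e' at position 2
  'bexu' < 'leevhm' since 'b' < 'l' at position 1
  'leevhm' < 'lfxo' since 'e' < 'f' at position 2
  'lfxo' < 'lubo' since 'f' < 'u' at position 2
Chaining these comparisons gives the alphabetical order.
Final answer: ['bcxsh', 'bexu', 'leevhm', 'lfxo', 'lubo']


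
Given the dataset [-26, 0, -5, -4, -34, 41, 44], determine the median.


First, sort the list: [-34, -26, -5, -4, 0, 41, 44]
The list has 7 elements (odd count).
The middle index is 3 (0-based), and the element there is -4.
Final answer: -4


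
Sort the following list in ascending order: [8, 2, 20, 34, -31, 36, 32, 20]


Original list: [8, 2, 20, 34, -31, 36, 32, 20]
Repeatedly take the smallest remaining element:
  Remaining [8, 2, 20, 34, -31, 36, 32, 20] -> smallest is -31
  Remaining [8, 2, 20, 34, 36, 32, 20] -> smallest is 2
  Remaining [8, 20, 34, 36, 32, 20] -> smallest is 8
  Remaining [20, 34, 36, 32, 20] -> smallest is 20
  Remaining [34, 36, 32, 20] -> smallest is 20
  Remaining [34, 36, 32] -> smallest is 32
  Remaining [34, 36] -> smallest is 34
  Remaining [36] -> smallest is 36
Collecting the picks in order gives the sorted list.
Final answer: [-31, 2, 8, 20, 20, 32, 34, 36]


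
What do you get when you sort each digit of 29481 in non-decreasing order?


The number 29481 has digits: 2, 9, 4, 8, 1
Sorted: 1, 2, 4, 8, 9
Joining the sorted digits gives the result.
Final answer: 12489


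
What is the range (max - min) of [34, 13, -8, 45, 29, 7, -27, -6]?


Maximum value: 45
Minimum value: -27
Range = 45 - (-27) = 72
Final answer: 72


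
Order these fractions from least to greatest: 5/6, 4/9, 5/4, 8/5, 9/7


Convert to decimal for comparison:
  5/6 = 0.8333
  4/9 = 0.4444
  5/4 = 1.25
  8/5 = 1.6
  9/7 = 1.2857
Decimals in increasing order: 0.4444 < 0.8333 < 1.25 < 1.2857 < 1.6
Writing each back as its fraction gives the sorted order.
Final answer: 4/9, 5/6, 5/4, 9/7, 8/5


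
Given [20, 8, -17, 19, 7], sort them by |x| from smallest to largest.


Compute absolute values:
  |20| = 20
  |8| = 8
  |-17| = 17
  |19| = 19
  |7| = 7
Absolute values in increasing order: 7 < 8 < 17 < 19 < 20
Listing the original numbers in that order gives the answer.
Final answer: [7, 8, -17, 19, 20]


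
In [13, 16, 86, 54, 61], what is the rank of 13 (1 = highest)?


Sort descending: [86, 61, 54, 16, 13]
Find 13 in the sorted list.
13 is at position 5.
Final answer: 5


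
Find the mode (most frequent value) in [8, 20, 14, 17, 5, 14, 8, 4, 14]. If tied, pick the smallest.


Count the frequency of each value:
  4 appears 1 time(s)
  5 appears 1 time(s)
  8 appears 2 time(s)
  14 appears 3 time(s)
  17 appears 1 time(s)
  20 appears 1 time(s)
Maximum frequency is 3.
Only 14 reaches that frequency, so it is the mode.
Final answer: 14


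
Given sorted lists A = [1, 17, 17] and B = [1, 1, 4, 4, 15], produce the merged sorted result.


List A: [1, 17, 17]
List B: [1, 1, 4, 4, 15]
Repeatedly compare the front elements and take the smaller:
  1 vs 1 -> take 1
  17 vs 1 -> take 1
  17 vs 1 -> take 1
  17 vs 4 -> take 4
  17 vs 4 -> take 4
  17 vs 15 -> take 15
  B is exhausted; append the rest of A: [17, 17]
Final answer: [1, 1, 1, 4, 4, 15, 17, 17]


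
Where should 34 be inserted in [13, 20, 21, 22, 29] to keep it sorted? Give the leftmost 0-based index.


List is sorted: [13, 20, 21, 22, 29]
We need the leftmost position where 34 can be inserted, i.e. the first index whose element is >= 34 (or the end of the list if none is).
Binary search with low=0, high=5 (0-based indices):
  low=0, high=5, mid=2: a[2]=21 < 34, so low = 3
  low=3, high=5, mid=4: a[4]=29 < 34, so low = 5
Now low = high = 5, so the insertion index is 5.
Final answer: 5


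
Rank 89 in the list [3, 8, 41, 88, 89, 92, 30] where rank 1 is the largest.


Sort descending: [92, 89, 88, 41, 30, 8, 3]
Find 89 in the sorted list.
89 is at position 2.
Final answer: 2


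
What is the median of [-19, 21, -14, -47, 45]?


First, sort the list: [-47, -19, -14, 21, 45]
The list has 5 elements (odd count).
The middle index is 2 (0-based), and the element there is -14.
Final answer: -14


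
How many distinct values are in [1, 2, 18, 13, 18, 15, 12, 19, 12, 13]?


List all unique values:
Distinct values: [1, 2, 12, 13, 15, 18, 19]
Count = 7
Final answer: 7


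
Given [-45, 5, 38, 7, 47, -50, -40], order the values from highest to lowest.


Original list: [-45, 5, 38, 7, 47, -50, -40]
Repeatedly take the largest remaining element:
  Remaining [-45, 5, 38, 7, 47, -50, -40] -> largest is 47
  Remaining [-45, 5, 38, 7, -50, -40] -> largest is 38
  Remaining [-45, 5, 7, -50, -40] -> largest is 7
  Remaining [-45, 5, -50, -40] -> largest is 5
  Remaining [-45, -50, -40] -> largest is -40
  Remaining [-45, -50] -> largest is -45
  Remaining [-50] -> largest is -50
Collecting the picks in order gives the descending list.
Final answer: [47, 38, 7, 5, -40, -45, -50]


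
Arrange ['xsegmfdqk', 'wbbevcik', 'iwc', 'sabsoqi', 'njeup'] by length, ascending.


Compute lengths:
  'xsegmfdqk' has length 9
  'wbbevcik' has length 8
  'iwc' has length 3
  'sabsoqi' has length 7
  'njeup' has length 5
Lengths in increasing order: 3 < 5 < 7 < 8 < 9
Listing the words in that order gives the answer.
Final answer: ['iwc', 'njeup', 'sabsoqi', 'wbbevcik', 'xsegmfdqk']


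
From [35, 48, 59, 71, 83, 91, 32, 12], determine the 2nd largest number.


Sort descending: [91, 83, 71, 59, 48, 35, 32, 12]
The 2nd element (1-indexed) is at index 1.
Value = 83
Final answer: 83


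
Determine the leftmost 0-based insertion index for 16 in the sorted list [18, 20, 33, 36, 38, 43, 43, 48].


List is sorted: [18, 20, 33, 36, 38, 43, 43, 48]
We need the leftmost position where 16 can be inserted, i.e. the first index whose element is >= 16 (or the end of the list if none is).
Binary search with low=0, high=8 (0-based indices):
  low=0, high=8, mid=4: a[4]=38 >= 16, so high = 4
  low=0, high=4, mid=2: a[2]=33 >= 16, so high = 2
  low=0, high=2, mid=1: a[1]=20 >= 16, so high = 1
  low=0, high=1, mid=0: a[0]=18 >= 16, so high = 0
Now low = high = 0, so the insertion index is 0.
Final answer: 0


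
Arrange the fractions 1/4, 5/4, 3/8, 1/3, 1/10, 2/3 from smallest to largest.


Convert to decimal for comparison:
  1/4 = 0.25
  5/4 = 1.25
  3/8 = 0.375
  1/3 = 0.3333
  1/10 = 0.1
  2/3 = 0.6667
Decimals in increasing order: 0.1 < 0.25 < 0.3333 < 0.375 < 0.6667 < 1.25
Writing each back as its fraction gives the sorted order.
Final answer: 1/10, 1/4, 1/3, 3/8, 2/3, 5/4


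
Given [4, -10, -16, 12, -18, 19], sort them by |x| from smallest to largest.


Compute absolute values:
  |4| = 4
  |-10| = 10
  |-16| = 16
  |12| = 12
  |-18| = 18
  |19| = 19
Absolute values in increasing order: 4 < 10 < 12 < 16 < 18 < 19
Listing the original numbers in that order gives the answer.
Final answer: [4, -10, 12, -16, -18, 19]


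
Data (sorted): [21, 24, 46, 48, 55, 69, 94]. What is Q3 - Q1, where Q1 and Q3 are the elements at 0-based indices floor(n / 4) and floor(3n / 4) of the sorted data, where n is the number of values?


The data has n = 7 elements.
Q1 index = floor(7 / 4) = floor(1.75) = 1; Q3 index = floor(3 * 7 / 4) = floor(5.25) = 5
Q1 = element at index 1 = 24
Q3 = element at index 5 = 69
IQR = 69 - 24 = 45
Final answer: 45


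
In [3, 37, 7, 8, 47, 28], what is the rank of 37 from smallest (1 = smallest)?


Sort ascending: [3, 7, 8, 28, 37, 47]
Find 37 in the sorted list.
37 is at position 5 (1-indexed).
Final answer: 5


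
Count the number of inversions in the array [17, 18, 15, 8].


For each element, count the later elements that are smaller than it:
  17 (index 0): smaller elements after it = [15, 8] -> 2
  18 (index 1): smaller elements after it = [15, 8] -> 2
  15 (index 2): smaller elements after it = [8] -> 1
Total inversions = 2 + 2 + 1 = 5
Final answer: 5


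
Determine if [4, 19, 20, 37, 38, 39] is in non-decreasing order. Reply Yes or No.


Check consecutive pairs:
  4 <= 19? True
  19 <= 20? True
  20 <= 37? True
  37 <= 38? True
  38 <= 39? True
Every consecutive pair is in order, so the list is non-decreasing.
Final answer: Yes


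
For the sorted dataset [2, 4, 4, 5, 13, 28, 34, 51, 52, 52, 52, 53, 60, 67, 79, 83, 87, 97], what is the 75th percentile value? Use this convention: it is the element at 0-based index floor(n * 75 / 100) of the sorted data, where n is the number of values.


The dataset has n = 18 elements.
Index = floor(18 * 75 / 100) = floor(1350 / 100) = floor(13.5) = 13
Counting from index 0 in the sorted data, the element at index 13 is 67.
Final answer: 67


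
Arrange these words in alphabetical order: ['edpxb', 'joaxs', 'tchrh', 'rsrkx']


Compare strings character by character (the first differing letter decides):
  'edpxb' < 'joaxs' since 'e' < 'j' at position 1
  'joaxs' < 'rsrkx' since 'j' < 'r' at position 1
  'rsrkx' < 'tchrh' since 'r' < 't' at position 1
Chaining these comparisons gives the alphabetical order.
Final answer: ['edpxb', 'joaxs', 'rsrkx', 'tchrh']


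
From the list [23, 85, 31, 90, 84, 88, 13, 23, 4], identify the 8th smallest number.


Sort ascending: [4, 13, 23, 23, 31, 84, 85, 88, 90]
The 8th element (1-indexed) is at index 7.
Value = 88
Final answer: 88


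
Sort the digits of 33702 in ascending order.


The number 33702 has digits: 3, 3, 7, 0, 2
Sorted: 0, 2, 3, 3, 7
Joining the sorted digits gives the result.
Final answer: 02337


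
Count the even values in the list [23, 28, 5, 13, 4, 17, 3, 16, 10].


Check each element:
  23 is odd
  28 is even
  5 is odd
  13 is odd
  4 is even
  17 is odd
  3 is odd
  16 is even
  10 is even
Evens: [28, 4, 16, 10]
Count of evens = 4
Final answer: 4


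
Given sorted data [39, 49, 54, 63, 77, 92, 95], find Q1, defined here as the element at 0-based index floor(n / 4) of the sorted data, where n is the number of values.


The list has n = 7 elements.
Q1 index = floor(7 / 4) = floor(1.75) = 1
Counting from index 0 in the sorted data, the element at index 1 is 49.
Final answer: 49


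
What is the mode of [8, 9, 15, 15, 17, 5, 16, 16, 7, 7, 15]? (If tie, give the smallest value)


Count the frequency of each value:
  5 appears 1 time(s)
  7 appears 2 time(s)
  8 appears 1 time(s)
  9 appears 1 time(s)
  15 appears 3 time(s)
  16 appears 2 time(s)
  17 appears 1 time(s)
Maximum frequency is 3.
Only 15 reaches that frequency, so it is the mode.
Final answer: 15


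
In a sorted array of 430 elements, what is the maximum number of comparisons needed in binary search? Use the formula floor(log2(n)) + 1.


Binary search halves the search space each step.
Maximum comparisons = floor(log2(430)) + 1
log2(430) = 8.7482
floor(log2(430)) = 8, so 8 + 1 = 9
Final answer: 9


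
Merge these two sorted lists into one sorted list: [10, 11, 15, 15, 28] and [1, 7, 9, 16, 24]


List A: [10, 11, 15, 15, 28]
List B: [1, 7, 9, 16, 24]
Repeatedly compare the front elements and take the smaller:
  10 vs 1 -> take 1
  10 vs 7 -> take 7
  10 vs 9 -> take 9
  10 vs 16 -> take 10
  11 vs 16 -> take 11
  15 vs 16 -> take 15
  15 vs 16 -> take 15
  28 vs 16 -> take 16
  28 vs 24 -> take 24
  B is exhausted; append the rest of A: [28]
Final answer: [1, 7, 9, 10, 11, 15, 15, 16, 24, 28]


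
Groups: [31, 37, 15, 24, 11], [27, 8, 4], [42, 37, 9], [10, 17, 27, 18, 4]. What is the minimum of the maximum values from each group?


Find max of each group:
  Group 1: [31, 37, 15, 24, 11] -> max = 37
  Group 2: [27, 8, 4] -> max = 27
  Group 3: [42, 37, 9] -> max = 42
  Group 4: [10, 17, 27, 18, 4] -> max = 27
Maxes: [37, 27, 42, 27]
Minimum of maxes = 27
Final answer: 27


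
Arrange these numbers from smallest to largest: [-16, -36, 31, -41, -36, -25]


Original list: [-16, -36, 31, -41, -36, -25]
Repeatedly take the smallest remaining element:
  Remaining [-16, -36, 31, -41, -36, -25] -> smallest is -41
  Remaining [-16, -36, 31, -36, -25] -> smallest is -36
  Remaining [-16, 31, -36, -25] -> smallest is -36
  Remaining [-16, 31, -25] -> smallest is -25
  Remaining [-16, 31] -> smallest is -16
  Remaining [31] -> smallest is 31
Collecting the picks in order gives the sorted list.
Final answer: [-41, -36, -36, -25, -16, 31]


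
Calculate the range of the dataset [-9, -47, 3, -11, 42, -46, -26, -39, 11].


Maximum value: 42
Minimum value: -47
Range = 42 - (-47) = 89
Final answer: 89


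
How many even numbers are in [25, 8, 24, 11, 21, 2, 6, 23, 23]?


Check each element:
  25 is odd
  8 is even
  24 is even
  11 is odd
  21 is odd
  2 is even
  6 is even
  23 is odd
  23 is odd
Evens: [8, 24, 2, 6]
Count of evens = 4
Final answer: 4


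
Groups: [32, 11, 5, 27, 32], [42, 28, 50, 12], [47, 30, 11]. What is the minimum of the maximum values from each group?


Find max of each group:
  Group 1: [32, 11, 5, 27, 32] -> max = 32
  Group 2: [42, 28, 50, 12] -> max = 50
  Group 3: [47, 30, 11] -> max = 47
Maxes: [32, 50, 47]
Minimum of maxes = 32
Final answer: 32


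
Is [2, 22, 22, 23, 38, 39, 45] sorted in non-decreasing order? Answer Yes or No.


Check consecutive pairs:
  2 <= 22? True
  22 <= 22? True
  22 <= 23? True
  23 <= 38? True
  38 <= 39? True
  39 <= 45? True
Every consecutive pair is in order, so the list is non-decreasing.
Final answer: Yes


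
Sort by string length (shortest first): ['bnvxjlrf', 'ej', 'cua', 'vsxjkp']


Compute lengths:
  'bnvxjlrf' has length 8
  'ej' has length 2
  'cua' has length 3
  'vsxjkp' has length 6
Lengths in increasing order: 2 < 3 < 6 < 8
Listing the words in that order gives the answer.
Final answer: ['ej', 'cua', 'vsxjkp', 'bnvxjlrf']


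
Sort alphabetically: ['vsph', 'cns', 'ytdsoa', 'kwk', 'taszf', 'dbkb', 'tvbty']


Compare strings character by character (the first differing letter decides):
  'cns' < 'dbkb' since 'c' < 'd' at position 1
  'dbkb' < 'kwk' since 'd' < 'k' at position 1
  'kwk' < 'taszf' since 'k' < 't' at position 1
  'taszf' < 'tvbty' since 'a' < 'v' at position 2
  'tvbty' < 'vsph' since 't' < 'v' at position 1
  'vsph' < 'ytdsoa' since 'v' < 'y' at position 1
Chaining these comparisons gives the alphabetical order.
Final answer: ['cns', 'dbkb', 'kwk', 'taszf', 'tvbty', 'vsph', 'ytdsoa']


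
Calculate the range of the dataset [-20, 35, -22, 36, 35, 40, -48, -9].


Maximum value: 40
Minimum value: -48
Range = 40 - (-48) = 88
Final answer: 88


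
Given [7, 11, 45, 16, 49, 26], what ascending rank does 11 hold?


Sort ascending: [7, 11, 16, 26, 45, 49]
Find 11 in the sorted list.
11 is at position 2 (1-indexed).
Final answer: 2


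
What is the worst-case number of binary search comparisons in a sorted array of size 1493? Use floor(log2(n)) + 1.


Binary search halves the search space each step.
Maximum comparisons = floor(log2(1493)) + 1
log2(1493) = 10.544
floor(log2(1493)) = 10, so 10 + 1 = 11
Final answer: 11


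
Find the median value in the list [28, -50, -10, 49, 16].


First, sort the list: [-50, -10, 16, 28, 49]
The list has 5 elements (odd count).
The middle index is 2 (0-based), and the element there is 16.
Final answer: 16


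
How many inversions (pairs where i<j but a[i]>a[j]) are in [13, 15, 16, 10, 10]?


For each element, count the later elements that are smaller than it:
  13 (index 0): smaller elements after it = [10, 10] -> 2
  15 (index 1): smaller elements after it = [10, 10] -> 2
  16 (index 2): smaller elements after it = [10, 10] -> 2
  10 (index 3): smaller elements after it = [] -> 0
Total inversions = 2 + 2 + 2 + 0 = 6
Final answer: 6


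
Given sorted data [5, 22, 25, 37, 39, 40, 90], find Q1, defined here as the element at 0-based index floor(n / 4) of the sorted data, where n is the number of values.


The list has n = 7 elements.
Q1 index = floor(7 / 4) = floor(1.75) = 1
Counting from index 0 in the sorted data, the element at index 1 is 22.
Final answer: 22


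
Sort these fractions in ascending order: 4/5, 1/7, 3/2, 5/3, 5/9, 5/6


Convert to decimal for comparison:
  4/5 = 0.8
  1/7 = 0.1429
  3/2 = 1.5
  5/3 = 1.6667
  5/9 = 0.5556
  5/6 = 0.8333
Decimals in increasing order: 0.1429 < 0.5556 < 0.8 < 0.8333 < 1.5 < 1.6667
Writing each back as its fraction gives the sorted order.
Final answer: 1/7, 5/9, 4/5, 5/6, 3/2, 5/3


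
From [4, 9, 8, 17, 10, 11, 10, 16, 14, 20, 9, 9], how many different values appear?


List all unique values:
Distinct values: [4, 8, 9, 10, 11, 14, 16, 17, 20]
Count = 9
Final answer: 9


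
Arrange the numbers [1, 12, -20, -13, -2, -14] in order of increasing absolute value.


Compute absolute values:
  |1| = 1
  |12| = 12
  |-20| = 20
  |-13| = 13
  |-2| = 2
  |-14| = 14
Absolute values in increasing order: 1 < 2 < 12 < 13 < 14 < 20
Listing the original numbers in that order gives the answer.
Final answer: [1, -2, 12, -13, -14, -20]


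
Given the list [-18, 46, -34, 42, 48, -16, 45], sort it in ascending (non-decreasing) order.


Original list: [-18, 46, -34, 42, 48, -16, 45]
Repeatedly take the smallest remaining element:
  Remaining [-18, 46, -34, 42, 48, -16, 45] -> smallest is -34
  Remaining [-18, 46, 42, 48, -16, 45] -> smallest is -18
  Remaining [46, 42, 48, -16, 45] -> smallest is -16
  Remaining [46, 42, 48, 45] -> smallest is 42
  Remaining [46, 48, 45] -> smallest is 45
  Remaining [46, 48] -> smallest is 46
  Remaining [48] -> smallest is 48
Collecting the picks in order gives the sorted list.
Final answer: [-34, -18, -16, 42, 45, 46, 48]


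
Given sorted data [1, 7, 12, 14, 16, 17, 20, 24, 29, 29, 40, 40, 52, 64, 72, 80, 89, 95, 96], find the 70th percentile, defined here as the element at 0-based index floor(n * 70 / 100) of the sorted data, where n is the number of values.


The dataset has n = 19 elements.
Index = floor(19 * 70 / 100) = floor(1330 / 100) = floor(13.3) = 13
Counting from index 0 in the sorted data, the element at index 13 is 64.
Final answer: 64


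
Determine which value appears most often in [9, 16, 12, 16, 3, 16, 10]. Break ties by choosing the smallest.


Count the frequency of each value:
  3 appears 1 time(s)
  9 appears 1 time(s)
  10 appears 1 time(s)
  12 appears 1 time(s)
  16 appears 3 time(s)
Maximum frequency is 3.
Only 16 reaches that frequency, so it is the mode.
Final answer: 16


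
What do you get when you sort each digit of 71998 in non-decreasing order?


The number 71998 has digits: 7, 1, 9, 9, 8
Sorted: 1, 7, 8, 9, 9
Joining the sorted digits gives the result.
Final answer: 17899


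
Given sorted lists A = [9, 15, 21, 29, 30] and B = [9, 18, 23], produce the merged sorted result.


List A: [9, 15, 21, 29, 30]
List B: [9, 18, 23]
Repeatedly compare the front elements and take the smaller:
  9 vs 9 -> take 9
  15 vs 9 -> take 9
  15 vs 18 -> take 15
  21 vs 18 -> take 18
  21 vs 23 -> take 21
  29 vs 23 -> take 23
  B is exhausted; append the rest of A: [29, 30]
Final answer: [9, 9, 15, 18, 21, 23, 29, 30]


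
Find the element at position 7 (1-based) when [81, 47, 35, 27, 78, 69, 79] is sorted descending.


Sort descending: [81, 79, 78, 69, 47, 35, 27]
The 7th element (1-indexed) is at index 6.
Value = 27
Final answer: 27


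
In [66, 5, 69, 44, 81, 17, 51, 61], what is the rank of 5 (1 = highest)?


Sort descending: [81, 69, 66, 61, 51, 44, 17, 5]
Find 5 in the sorted list.
5 is at position 8.
Final answer: 8


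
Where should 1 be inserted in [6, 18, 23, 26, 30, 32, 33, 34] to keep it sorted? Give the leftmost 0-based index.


List is sorted: [6, 18, 23, 26, 30, 32, 33, 34]
We need the leftmost position where 1 can be inserted, i.e. the first index whose element is >= 1 (or the end of the list if none is).
Binary search with low=0, high=8 (0-based indices):
  low=0, high=8, mid=4: a[4]=30 >= 1, so high = 4
  low=0, high=4, mid=2: a[2]=23 >= 1, so high = 2
  low=0, high=2, mid=1: a[1]=18 >= 1, so high = 1
  low=0, high=1, mid=0: a[0]=6 >= 1, so high = 0
Now low = high = 0, so the insertion index is 0.
Final answer: 0


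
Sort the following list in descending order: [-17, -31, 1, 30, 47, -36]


Original list: [-17, -31, 1, 30, 47, -36]
Repeatedly take the largest remaining element:
  Remaining [-17, -31, 1, 30, 47, -36] -> largest is 47
  Remaining [-17, -31, 1, 30, -36] -> largest is 30
  Remaining [-17, -31, 1, -36] -> largest is 1
  Remaining [-17, -31, -36] -> largest is -17
  Remaining [-31, -36] -> largest is -31
  Remaining [-36] -> largest is -36
Collecting the picks in order gives the descending list.
Final answer: [47, 30, 1, -17, -31, -36]


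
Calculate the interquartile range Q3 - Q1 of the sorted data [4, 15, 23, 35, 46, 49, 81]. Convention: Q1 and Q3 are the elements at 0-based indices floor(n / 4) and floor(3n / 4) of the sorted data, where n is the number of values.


The data has n = 7 elements.
Q1 index = floor(7 / 4) = floor(1.75) = 1; Q3 index = floor(3 * 7 / 4) = floor(5.25) = 5
Q1 = element at index 1 = 15
Q3 = element at index 5 = 49
IQR = 49 - 15 = 34
Final answer: 34


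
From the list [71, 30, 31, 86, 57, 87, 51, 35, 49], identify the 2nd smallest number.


Sort ascending: [30, 31, 35, 49, 51, 57, 71, 86, 87]
The 2nd element (1-indexed) is at index 1.
Value = 31
Final answer: 31


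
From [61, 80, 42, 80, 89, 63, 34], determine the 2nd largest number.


Sort descending: [89, 80, 80, 63, 61, 42, 34]
The 2nd element (1-indexed) is at index 1.
Value = 80
Final answer: 80


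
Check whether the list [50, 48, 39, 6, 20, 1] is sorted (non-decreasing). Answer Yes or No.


Check consecutive pairs:
  50 <= 48? False
  48 <= 39? False
  39 <= 6? False
  6 <= 20? True
  20 <= 1? False
4 consecutive pair(s) are out of order, so the list is not sorted.
Final answer: No


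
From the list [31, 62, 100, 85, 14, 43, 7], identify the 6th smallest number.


Sort ascending: [7, 14, 31, 43, 62, 85, 100]
The 6th element (1-indexed) is at index 5.
Value = 85
Final answer: 85


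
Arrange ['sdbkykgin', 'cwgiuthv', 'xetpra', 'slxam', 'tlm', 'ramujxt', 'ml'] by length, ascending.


Compute lengths:
  'sdbkykgin' has length 9
  'cwgiuthv' has length 8
  'xetpra' has length 6
  'slxam' has length 5
  'tlm' has length 3
  'ramujxt' has length 7
  'ml' has length 2
Lengths in increasing order: 2 < 3 < 5 < 6 < 7 < 8 < 9
Listing the words in that order gives the answer.
Final answer: ['ml', 'tlm', 'slxam', 'xetpra', 'ramujxt', 'cwgiuthv', 'sdbkykgin']


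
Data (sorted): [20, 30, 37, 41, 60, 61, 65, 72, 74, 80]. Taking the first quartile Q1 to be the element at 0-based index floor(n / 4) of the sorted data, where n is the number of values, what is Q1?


The list has n = 10 elements.
Q1 index = floor(10 / 4) = floor(2.5) = 2
Counting from index 0 in the sorted data, the element at index 2 is 37.
Final answer: 37


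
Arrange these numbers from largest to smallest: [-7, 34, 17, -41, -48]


Original list: [-7, 34, 17, -41, -48]
Repeatedly take the largest remaining element:
  Remaining [-7, 34, 17, -41, -48] -> largest is 34
  Remaining [-7, 17, -41, -48] -> largest is 17
  Remaining [-7, -41, -48] -> largest is -7
  Remaining [-41, -48] -> largest is -41
  Remaining [-48] -> largest is -48
Collecting the picks in order gives the descending list.
Final answer: [34, 17, -7, -41, -48]


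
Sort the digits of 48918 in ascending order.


The number 48918 has digits: 4, 8, 9, 1, 8
Sorted: 1, 4, 8, 8, 9
Joining the sorted digits gives the result.
Final answer: 14889


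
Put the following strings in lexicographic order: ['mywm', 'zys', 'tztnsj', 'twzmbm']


Compare strings character by character (the first differing letter decides):
  'mywm' < 'twzmbm' since 'm' < 't' at position 1
  'twzmbm' < 'tztnsj' since 'w' < 'z' at position 2
  'tztnsj' < 'zys' since 't' < 'z' at position 1
Chaining these comparisons gives the alphabetical order.
Final answer: ['mywm', 'twzmbm', 'tztnsj', 'zys']


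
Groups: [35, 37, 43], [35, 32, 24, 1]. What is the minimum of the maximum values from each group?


Find max of each group:
  Group 1: [35, 37, 43] -> max = 43
  Group 2: [35, 32, 24, 1] -> max = 35
Maxes: [43, 35]
Minimum of maxes = 35
Final answer: 35


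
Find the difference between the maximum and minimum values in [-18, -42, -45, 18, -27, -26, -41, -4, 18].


Maximum value: 18
Minimum value: -45
Range = 18 - (-45) = 63
Final answer: 63


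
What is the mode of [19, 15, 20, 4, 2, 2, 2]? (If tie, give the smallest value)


Count the frequency of each value:
  2 appears 3 time(s)
  4 appears 1 time(s)
  15 appears 1 time(s)
  19 appears 1 time(s)
  20 appears 1 time(s)
Maximum frequency is 3.
Only 2 reaches that frequency, so it is the mode.
Final answer: 2


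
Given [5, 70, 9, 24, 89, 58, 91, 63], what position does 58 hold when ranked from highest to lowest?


Sort descending: [91, 89, 70, 63, 58, 24, 9, 5]
Find 58 in the sorted list.
58 is at position 5.
Final answer: 5


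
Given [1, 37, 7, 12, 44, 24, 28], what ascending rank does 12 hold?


Sort ascending: [1, 7, 12, 24, 28, 37, 44]
Find 12 in the sorted list.
12 is at position 3 (1-indexed).
Final answer: 3


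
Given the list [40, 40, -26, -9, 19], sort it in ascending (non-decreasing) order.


Original list: [40, 40, -26, -9, 19]
Repeatedly take the smallest remaining element:
  Remaining [40, 40, -26, -9, 19] -> smallest is -26
  Remaining [40, 40, -9, 19] -> smallest is -9
  Remaining [40, 40, 19] -> smallest is 19
  Remaining [40, 40] -> smallest is 40
  Remaining [40] -> smallest is 40
Collecting the picks in order gives the sorted list.
Final answer: [-26, -9, 19, 40, 40]


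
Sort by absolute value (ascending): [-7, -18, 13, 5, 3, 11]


Compute absolute values:
  |-7| = 7
  |-18| = 18
  |13| = 13
  |5| = 5
  |3| = 3
  |11| = 11
Absolute values in increasing order: 3 < 5 < 7 < 11 < 13 < 18
Listing the original numbers in that order gives the answer.
Final answer: [3, 5, -7, 11, 13, -18]


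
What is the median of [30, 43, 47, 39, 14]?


First, sort the list: [14, 30, 39, 43, 47]
The list has 5 elements (odd count).
The middle index is 2 (0-based), and the element there is 39.
Final answer: 39


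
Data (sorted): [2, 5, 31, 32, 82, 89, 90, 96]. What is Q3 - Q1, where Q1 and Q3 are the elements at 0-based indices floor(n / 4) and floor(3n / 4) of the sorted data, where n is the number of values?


The data has n = 8 elements.
Q1 index = floor(8 / 4) = floor(2) = 2; Q3 index = floor(3 * 8 / 4) = floor(6) = 6
Q1 = element at index 2 = 31
Q3 = element at index 6 = 90
IQR = 90 - 31 = 59
Final answer: 59


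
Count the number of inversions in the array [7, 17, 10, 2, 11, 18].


For each element, count the later elements that are smaller than it:
  7 (index 0): smaller elements after it = [2] -> 1
  17 (index 1): smaller elements after it = [10, 2, 11] -> 3
  10 (index 2): smaller elements after it = [2] -> 1
  2 (index 3): smaller elements after it = [] -> 0
  11 (index 4): smaller elements after it = [] -> 0
Total inversions = 1 + 3 + 1 + 0 + 0 = 5
Final answer: 5


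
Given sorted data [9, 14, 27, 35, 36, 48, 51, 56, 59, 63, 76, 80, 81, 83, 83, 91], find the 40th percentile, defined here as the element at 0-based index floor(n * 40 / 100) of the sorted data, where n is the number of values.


The dataset has n = 16 elements.
Index = floor(16 * 40 / 100) = floor(640 / 100) = floor(6.4) = 6
Counting from index 0 in the sorted data, the element at index 6 is 51.
Final answer: 51


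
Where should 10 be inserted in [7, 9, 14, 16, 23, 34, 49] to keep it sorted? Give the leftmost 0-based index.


List is sorted: [7, 9, 14, 16, 23, 34, 49]
We need the leftmost position where 10 can be inserted, i.e. the first index whose element is >= 10 (or the end of the list if none is).
Binary search with low=0, high=7 (0-based indices):
  low=0, high=7, mid=3: a[3]=16 >= 10, so high = 3
  low=0, high=3, mid=1: a[1]=9 < 10, so low = 2
  low=2, high=3, mid=2: a[2]=14 >= 10, so high = 2
Now low = high = 2, so the insertion index is 2.
Final answer: 2


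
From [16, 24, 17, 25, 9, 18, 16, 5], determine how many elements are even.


Check each element:
  16 is even
  24 is even
  17 is odd
  25 is odd
  9 is odd
  18 is even
  16 is even
  5 is odd
Evens: [16, 24, 18, 16]
Count of evens = 4
Final answer: 4


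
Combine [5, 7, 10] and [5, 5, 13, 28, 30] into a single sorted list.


List A: [5, 7, 10]
List B: [5, 5, 13, 28, 30]
Repeatedly compare the front elements and take the smaller:
  5 vs 5 -> take 5
  7 vs 5 -> take 5
  7 vs 5 -> take 5
  7 vs 13 -> take 7
  10 vs 13 -> take 10
  A is exhausted; append the rest of B: [13, 28, 30]
Final answer: [5, 5, 5, 7, 10, 13, 28, 30]


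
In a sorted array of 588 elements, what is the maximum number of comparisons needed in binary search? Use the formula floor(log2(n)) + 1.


Binary search halves the search space each step.
Maximum comparisons = floor(log2(588)) + 1
log2(588) = 9.1997
floor(log2(588)) = 9, so 9 + 1 = 10
Final answer: 10


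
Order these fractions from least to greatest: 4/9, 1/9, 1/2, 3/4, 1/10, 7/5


Convert to decimal for comparison:
  4/9 = 0.4444
  1/9 = 0.1111
  1/2 = 0.5
  3/4 = 0.75
  1/10 = 0.1
  7/5 = 1.4
Decimals in increasing order: 0.1 < 0.1111 < 0.4444 < 0.5 < 0.75 < 1.4
Writing each back as its fraction gives the sorted order.
Final answer: 1/10, 1/9, 4/9, 1/2, 3/4, 7/5


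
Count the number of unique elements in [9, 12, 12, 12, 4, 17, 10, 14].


List all unique values:
Distinct values: [4, 9, 10, 12, 14, 17]
Count = 6
Final answer: 6
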